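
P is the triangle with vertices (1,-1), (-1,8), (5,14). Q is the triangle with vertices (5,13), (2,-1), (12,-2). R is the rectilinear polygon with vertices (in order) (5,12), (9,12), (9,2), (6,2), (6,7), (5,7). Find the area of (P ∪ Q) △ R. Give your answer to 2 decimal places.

|P ∪ Q| = 104.5.
|(P ∪ Q) ∩ R| = 21.6238.
|(P ∪ Q) △ R| = 104.5 + 35 − 43.2476 = 96.25.

96.25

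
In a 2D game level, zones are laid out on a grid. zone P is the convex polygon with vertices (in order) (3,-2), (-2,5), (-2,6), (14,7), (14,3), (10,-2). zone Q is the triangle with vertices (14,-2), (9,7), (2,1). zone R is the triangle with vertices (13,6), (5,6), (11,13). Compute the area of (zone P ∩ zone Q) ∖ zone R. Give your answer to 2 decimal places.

41.40

|zone P ∩ zone Q| = 42.1774.
|(zone P ∩ zone Q) ∩ zone R| = 0.7734.
|(zone P ∩ zone Q) ∖ zone R| = 42.1774 − 0.7734 = 41.40.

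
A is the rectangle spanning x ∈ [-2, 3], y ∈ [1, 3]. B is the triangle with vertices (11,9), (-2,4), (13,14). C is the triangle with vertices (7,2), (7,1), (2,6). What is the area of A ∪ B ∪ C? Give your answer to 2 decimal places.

By inclusion–exclusion:
Individual areas: |A| = 10, |B| = 27.5, |C| = 2.5.
|A∩B| = 0.
|A∩C| = 0.
|B∩C| = 0.013.
|A∩B∩C| = 0.
|A ∪ B ∪ C| = 40 − 0.013 + 0 = 39.99.

39.99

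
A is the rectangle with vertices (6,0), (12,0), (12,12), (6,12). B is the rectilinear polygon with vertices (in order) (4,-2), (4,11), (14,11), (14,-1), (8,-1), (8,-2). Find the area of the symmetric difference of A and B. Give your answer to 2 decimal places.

64.00

|A| = 72, |B| = 124, |A∩B| = 66.
|A △ B| = |A| + |B| − 2·|A∩B| = 72 + 124 − 132 = 64.00.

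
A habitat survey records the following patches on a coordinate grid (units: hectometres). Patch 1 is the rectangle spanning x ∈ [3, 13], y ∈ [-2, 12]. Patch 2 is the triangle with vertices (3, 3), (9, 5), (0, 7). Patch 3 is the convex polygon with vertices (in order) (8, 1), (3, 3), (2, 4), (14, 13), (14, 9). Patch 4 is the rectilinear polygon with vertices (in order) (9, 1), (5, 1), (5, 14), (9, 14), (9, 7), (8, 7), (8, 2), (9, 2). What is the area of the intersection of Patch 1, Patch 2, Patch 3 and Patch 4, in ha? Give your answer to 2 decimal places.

4.17

The intersection is the polygon with vertices (5,3.667), (5,5.889), (8,5.222), (8,4.667).
By the shoelace formula its area is 4.17.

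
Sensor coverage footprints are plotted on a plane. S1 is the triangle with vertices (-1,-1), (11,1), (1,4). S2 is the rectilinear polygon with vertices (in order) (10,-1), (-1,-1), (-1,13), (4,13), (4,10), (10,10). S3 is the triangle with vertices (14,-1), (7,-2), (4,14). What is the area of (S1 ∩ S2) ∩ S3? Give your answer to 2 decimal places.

The region (S1 ∩ S2) ∩ S3 is the polygon with vertices (10,1.3), (10,0.833), (6.576,0.263), (6.166,2.45).
By the shoelace formula its area is 4.76.

4.76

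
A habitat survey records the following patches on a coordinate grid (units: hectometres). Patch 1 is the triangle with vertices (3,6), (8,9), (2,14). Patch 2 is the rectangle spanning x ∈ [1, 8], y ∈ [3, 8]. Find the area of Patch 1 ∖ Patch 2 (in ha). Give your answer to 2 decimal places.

17.92

|Patch 1| = 21.5, |Patch 1∩Patch 2| = 3.5833.
|Patch 1 ∖ Patch 2| = |Patch 1| − |Patch 1∩Patch 2| = 21.5 − 3.5833 = 17.92.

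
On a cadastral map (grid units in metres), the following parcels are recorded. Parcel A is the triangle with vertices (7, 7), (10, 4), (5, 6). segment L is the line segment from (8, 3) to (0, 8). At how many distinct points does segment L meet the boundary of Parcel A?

The segment lies entirely outside Parcel A and never meets its boundary.

0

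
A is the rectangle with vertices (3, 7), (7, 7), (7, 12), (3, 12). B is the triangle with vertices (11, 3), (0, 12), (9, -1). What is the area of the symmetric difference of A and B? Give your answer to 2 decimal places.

43.39

|A| = 20, |B| = 31, |A∩B| = 3.8057.
|A △ B| = |A| + |B| − 2·|A∩B| = 20 + 31 − 7.6115 = 43.39.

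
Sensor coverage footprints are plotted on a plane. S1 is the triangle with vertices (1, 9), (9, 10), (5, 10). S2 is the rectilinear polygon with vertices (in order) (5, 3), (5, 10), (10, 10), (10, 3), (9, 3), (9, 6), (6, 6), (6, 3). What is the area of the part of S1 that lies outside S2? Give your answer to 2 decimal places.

1.00

|S1| = 2, |S1∩S2| = 1.
|S1 ∖ S2| = |S1| − |S1∩S2| = 2 − 1 = 1.00.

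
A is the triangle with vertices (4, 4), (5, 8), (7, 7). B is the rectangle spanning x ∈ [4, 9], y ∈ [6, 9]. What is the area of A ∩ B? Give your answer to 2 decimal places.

3.00

The intersection is the polygon with vertices (5,8), (7,7), (6,6), (4.5,6).
By the shoelace formula its area is 3.00.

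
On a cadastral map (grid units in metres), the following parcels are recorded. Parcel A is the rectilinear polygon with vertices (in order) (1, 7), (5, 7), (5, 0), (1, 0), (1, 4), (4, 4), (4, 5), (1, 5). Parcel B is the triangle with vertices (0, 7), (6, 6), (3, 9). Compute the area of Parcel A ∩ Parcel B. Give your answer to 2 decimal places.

The intersection is the polygon with vertices (5,7), (5,6.167), (1,6.833), (1,7).
By the shoelace formula its area is 2.00.

2.00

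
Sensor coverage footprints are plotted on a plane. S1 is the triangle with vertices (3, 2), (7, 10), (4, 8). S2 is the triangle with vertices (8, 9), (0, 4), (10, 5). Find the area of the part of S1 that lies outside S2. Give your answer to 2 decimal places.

4.88

|S1| = 8, |S1∩S2| = 3.1196.
|S1 ∖ S2| = |S1| − |S1∩S2| = 8 − 3.1196 = 4.88.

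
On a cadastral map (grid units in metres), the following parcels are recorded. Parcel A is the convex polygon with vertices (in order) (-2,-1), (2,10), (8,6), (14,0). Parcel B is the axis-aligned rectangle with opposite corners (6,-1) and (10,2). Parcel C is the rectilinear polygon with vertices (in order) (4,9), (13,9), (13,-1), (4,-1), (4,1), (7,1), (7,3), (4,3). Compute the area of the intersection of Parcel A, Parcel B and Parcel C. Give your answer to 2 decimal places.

8.50

The intersection is the polygon with vertices (6,1), (7,1), (7,2), (10,2), (10,-0.25), (6,-0.5).
By the shoelace formula its area is 8.50.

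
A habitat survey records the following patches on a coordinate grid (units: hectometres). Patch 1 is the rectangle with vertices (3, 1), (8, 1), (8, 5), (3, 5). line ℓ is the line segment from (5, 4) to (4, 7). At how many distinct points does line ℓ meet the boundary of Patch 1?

The segment meets the boundary at (4.667,5).

1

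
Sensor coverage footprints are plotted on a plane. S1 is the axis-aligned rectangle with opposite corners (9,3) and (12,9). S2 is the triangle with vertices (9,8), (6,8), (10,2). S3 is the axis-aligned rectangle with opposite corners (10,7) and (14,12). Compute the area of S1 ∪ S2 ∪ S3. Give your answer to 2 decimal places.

41.00

By inclusion–exclusion:
Individual areas: |S1| = 18, |S2| = 9, |S3| = 20.
|S1∩S2| = 2.
|S1∩S3|: x∈[10,12], y∈[7,9] → 2·2 = 4.
|S2∩S3| = 0.
|S1∩S2∩S3| = 0.
|S1 ∪ S2 ∪ S3| = 47 − 6 + 0 = 41.00.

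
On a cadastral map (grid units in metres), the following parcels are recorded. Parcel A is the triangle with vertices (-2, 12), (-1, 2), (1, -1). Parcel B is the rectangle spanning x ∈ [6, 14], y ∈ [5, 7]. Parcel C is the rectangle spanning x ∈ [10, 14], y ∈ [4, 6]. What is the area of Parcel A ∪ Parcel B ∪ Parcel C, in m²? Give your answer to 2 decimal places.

28.50

By inclusion–exclusion:
Individual areas: |Parcel A| = 8.5, |Parcel B| = 16, |Parcel C| = 8.
|Parcel A∩Parcel B| = 0.
|Parcel A∩Parcel C| = 0.
|Parcel B∩Parcel C|: x∈[10,14], y∈[5,6] → 4·1 = 4.
|Parcel A∩Parcel B∩Parcel C| = 0.
|Parcel A ∪ Parcel B ∪ Parcel C| = 32.5 − 4 + 0 = 28.50.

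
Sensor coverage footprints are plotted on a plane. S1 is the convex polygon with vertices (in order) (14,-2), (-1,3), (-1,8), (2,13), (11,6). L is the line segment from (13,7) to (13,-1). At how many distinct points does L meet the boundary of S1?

The segment meets the boundary at (13,0.667).

1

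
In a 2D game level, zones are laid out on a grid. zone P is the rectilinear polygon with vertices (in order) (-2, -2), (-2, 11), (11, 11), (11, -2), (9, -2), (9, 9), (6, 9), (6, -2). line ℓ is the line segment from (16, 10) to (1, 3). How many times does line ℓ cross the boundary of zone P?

3

The segment meets the boundary at (6,5.333), (9,6.733), (11,7.667).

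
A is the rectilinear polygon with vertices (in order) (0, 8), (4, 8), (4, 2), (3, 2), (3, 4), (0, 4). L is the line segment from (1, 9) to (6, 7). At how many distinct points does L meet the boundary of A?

2

The segment meets the boundary at (4,7.8), (3.5,8).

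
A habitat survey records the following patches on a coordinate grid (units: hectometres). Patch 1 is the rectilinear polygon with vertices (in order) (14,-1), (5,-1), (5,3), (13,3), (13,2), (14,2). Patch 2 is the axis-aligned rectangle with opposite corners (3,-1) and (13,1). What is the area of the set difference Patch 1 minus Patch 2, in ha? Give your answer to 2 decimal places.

19.00

|Patch 1| = 35, |Patch 1∩Patch 2| = 16.
|Patch 1 ∖ Patch 2| = |Patch 1| − |Patch 1∩Patch 2| = 35 − 16 = 19.00.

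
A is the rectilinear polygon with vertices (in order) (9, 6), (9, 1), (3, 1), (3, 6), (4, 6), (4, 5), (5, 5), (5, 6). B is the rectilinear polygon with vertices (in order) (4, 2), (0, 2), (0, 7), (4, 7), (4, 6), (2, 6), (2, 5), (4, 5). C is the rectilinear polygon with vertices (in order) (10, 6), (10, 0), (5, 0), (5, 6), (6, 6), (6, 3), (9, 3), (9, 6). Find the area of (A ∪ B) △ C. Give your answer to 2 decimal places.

|A ∪ B| = 44.
|(A ∪ B) ∩ C| = 11.
|(A ∪ B) △ C| = 44 + 21 − 22 = 43.00.

43.00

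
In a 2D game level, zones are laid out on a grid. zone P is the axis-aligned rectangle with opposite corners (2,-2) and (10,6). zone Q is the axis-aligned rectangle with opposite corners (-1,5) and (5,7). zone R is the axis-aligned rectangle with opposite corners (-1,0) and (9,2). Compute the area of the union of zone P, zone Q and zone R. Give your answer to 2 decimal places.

By inclusion–exclusion:
Individual areas: |zone P| = 64, |zone Q| = 12, |zone R| = 20.
|zone P∩zone Q|: x∈[2,5], y∈[5,6] → 3·1 = 3.
|zone P∩zone R|: x∈[2,9], y∈[0,2] → 7·2 = 14.
|zone Q∩zone R| = 0 (no overlap).
|zone P∩zone Q∩zone R| = 0.
|zone P ∪ zone Q ∪ zone R| = 96 − 17 + 0 = 79.00.

79.00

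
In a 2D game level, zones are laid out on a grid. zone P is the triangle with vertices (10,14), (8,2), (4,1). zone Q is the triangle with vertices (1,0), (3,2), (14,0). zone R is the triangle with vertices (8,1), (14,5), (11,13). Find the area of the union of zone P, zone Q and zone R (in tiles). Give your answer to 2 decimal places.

65.36

By inclusion–exclusion:
Individual areas: |zone P| = 23, |zone Q| = 13, |zone R| = 30.
|zone P∩zone Q| = 0.6326.
|zone P∩zone R| = 0.
|zone Q∩zone R| = 0.0039.
|zone P∩zone Q∩zone R| = 0.
|zone P ∪ zone Q ∪ zone R| = 66 − 0.6365 + 0 = 65.36.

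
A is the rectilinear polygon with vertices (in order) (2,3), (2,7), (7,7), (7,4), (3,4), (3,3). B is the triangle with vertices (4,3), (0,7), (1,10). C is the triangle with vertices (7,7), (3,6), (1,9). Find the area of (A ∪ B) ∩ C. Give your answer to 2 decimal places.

2.68

|A ∪ B| = 21.7143.
|(A ∪ B) ∩ C| = 2.68.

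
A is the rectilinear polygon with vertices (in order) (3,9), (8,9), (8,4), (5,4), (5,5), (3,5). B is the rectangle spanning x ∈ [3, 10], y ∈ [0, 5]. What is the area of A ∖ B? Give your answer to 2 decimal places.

|A| = 23, |A∩B| = 3.
|A ∖ B| = |A| − |A∩B| = 23 − 3 = 20.00.

20.00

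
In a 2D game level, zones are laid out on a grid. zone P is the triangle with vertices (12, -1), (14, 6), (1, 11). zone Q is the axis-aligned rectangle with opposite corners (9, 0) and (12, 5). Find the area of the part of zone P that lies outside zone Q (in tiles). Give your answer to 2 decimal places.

37.87

|zone P| = 50.5, |zone P∩zone Q| = 12.6326.
|zone P ∖ zone Q| = |zone P| − |zone P∩zone Q| = 50.5 − 12.6326 = 37.87.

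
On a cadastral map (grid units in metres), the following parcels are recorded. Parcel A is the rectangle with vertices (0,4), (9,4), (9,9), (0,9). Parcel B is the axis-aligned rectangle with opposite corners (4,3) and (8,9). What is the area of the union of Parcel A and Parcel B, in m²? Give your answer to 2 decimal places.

49.00

By inclusion–exclusion:
Individual areas: |Parcel A| = 45, |Parcel B| = 24.
|Parcel A∩Parcel B|: x∈[4,8], y∈[4,9] → 4·5 = 20.
|Parcel A ∪ Parcel B| = 69 − 20 = 49.00.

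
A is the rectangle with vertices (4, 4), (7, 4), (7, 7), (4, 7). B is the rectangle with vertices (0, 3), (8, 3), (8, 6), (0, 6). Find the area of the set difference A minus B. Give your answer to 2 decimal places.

3.00

|A∩B|: x∈[4,7], y∈[4,6] → 3·2 = 6.
|A| = 9.
|A ∖ B| = |A| − |A∩B| = 9 − 6 = 3.00.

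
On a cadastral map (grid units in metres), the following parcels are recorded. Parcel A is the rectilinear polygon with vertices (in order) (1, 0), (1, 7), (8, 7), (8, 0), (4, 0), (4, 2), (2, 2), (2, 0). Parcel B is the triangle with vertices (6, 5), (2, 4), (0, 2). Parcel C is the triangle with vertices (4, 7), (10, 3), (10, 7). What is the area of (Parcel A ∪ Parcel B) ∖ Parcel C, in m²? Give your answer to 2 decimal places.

39.92

|Parcel A ∪ Parcel B| = 45.25.
|(Parcel A ∪ Parcel B) ∩ Parcel C| = 5.3333.
|(Parcel A ∪ Parcel B) ∖ Parcel C| = 45.25 − 5.3333 = 39.92.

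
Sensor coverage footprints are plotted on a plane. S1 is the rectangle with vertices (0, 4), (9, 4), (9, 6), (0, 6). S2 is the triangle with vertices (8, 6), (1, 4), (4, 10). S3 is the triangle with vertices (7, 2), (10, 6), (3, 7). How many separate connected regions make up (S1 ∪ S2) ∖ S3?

2

(S1 ∪ S2) ∖ S3 splits into 2 disjoint pieces (area 0.1667, area 18.4333).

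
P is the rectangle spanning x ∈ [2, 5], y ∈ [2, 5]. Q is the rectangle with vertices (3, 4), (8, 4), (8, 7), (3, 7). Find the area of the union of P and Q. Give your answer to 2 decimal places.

By inclusion–exclusion:
Individual areas: |P| = 9, |Q| = 15.
|P∩Q|: x∈[3,5], y∈[4,5] → 2·1 = 2.
|P ∪ Q| = 24 − 2 = 22.00.

22.00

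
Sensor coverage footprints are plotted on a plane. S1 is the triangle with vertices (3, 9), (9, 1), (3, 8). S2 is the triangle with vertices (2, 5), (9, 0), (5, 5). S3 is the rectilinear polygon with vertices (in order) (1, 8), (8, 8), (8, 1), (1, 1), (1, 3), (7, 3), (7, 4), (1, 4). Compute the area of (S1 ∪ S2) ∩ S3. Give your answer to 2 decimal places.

7.47

|S1 ∪ S2| = 10.5.
|(S1 ∪ S2) ∩ S3| = 7.47.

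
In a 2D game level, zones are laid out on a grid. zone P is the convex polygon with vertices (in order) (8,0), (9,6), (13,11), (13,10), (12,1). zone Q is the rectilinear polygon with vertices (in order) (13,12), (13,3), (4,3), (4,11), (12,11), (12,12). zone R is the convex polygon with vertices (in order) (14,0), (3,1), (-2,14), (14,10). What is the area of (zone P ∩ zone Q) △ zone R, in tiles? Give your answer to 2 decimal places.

129.35

|zone P ∩ zone Q| = 20.0278.
|(zone P ∩ zone Q) ∩ zone R| = 19.8403.
|(zone P ∩ zone Q) △ zone R| = 20.0278 + 149 − 39.6806 = 129.35.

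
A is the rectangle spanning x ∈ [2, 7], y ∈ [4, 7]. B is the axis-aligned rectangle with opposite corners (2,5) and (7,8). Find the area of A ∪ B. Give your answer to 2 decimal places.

20.00

By inclusion–exclusion:
Individual areas: |A| = 15, |B| = 15.
|A∩B|: x∈[2,7], y∈[5,7] → 5·2 = 10.
|A ∪ B| = 30 − 10 = 20.00.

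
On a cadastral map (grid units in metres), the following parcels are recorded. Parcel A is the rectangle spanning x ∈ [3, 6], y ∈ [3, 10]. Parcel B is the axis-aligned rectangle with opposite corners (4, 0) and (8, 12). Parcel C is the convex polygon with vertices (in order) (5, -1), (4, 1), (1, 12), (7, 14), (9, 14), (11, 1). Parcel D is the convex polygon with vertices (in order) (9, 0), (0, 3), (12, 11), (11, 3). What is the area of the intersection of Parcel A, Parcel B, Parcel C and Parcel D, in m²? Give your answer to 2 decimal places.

The intersection is the polygon with vertices (4,3), (4,5.667), (6,7), (6,3).
By the shoelace formula its area is 6.67.

6.67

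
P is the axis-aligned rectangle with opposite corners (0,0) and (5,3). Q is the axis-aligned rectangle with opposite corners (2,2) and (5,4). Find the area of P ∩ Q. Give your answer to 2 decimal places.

|P∩Q|: x∈[2,5], y∈[2,3] → 3·1 = 3.

3.00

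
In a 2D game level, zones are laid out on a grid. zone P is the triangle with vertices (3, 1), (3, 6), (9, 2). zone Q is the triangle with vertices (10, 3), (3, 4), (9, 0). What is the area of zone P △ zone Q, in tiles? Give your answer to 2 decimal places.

14.44

|zone P| = 15, |zone Q| = 11, |zone P∩zone Q| = 5.7818.
|zone P △ zone Q| = |zone P| + |zone Q| − 2·|zone P∩zone Q| = 15 + 11 − 11.5636 = 14.44.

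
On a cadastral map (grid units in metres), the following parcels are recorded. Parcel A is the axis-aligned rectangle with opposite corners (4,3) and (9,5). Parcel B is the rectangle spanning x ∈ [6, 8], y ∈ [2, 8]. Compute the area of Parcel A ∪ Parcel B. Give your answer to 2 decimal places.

By inclusion–exclusion:
Individual areas: |Parcel A| = 10, |Parcel B| = 12.
|Parcel A∩Parcel B|: x∈[6,8], y∈[3,5] → 2·2 = 4.
|Parcel A ∪ Parcel B| = 22 − 4 = 18.00.

18.00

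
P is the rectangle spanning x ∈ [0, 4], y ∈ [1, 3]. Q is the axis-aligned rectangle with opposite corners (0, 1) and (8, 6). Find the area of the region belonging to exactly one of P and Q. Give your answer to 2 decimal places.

|P∩Q|: x∈[0,4], y∈[1,3] → 4·2 = 8.
|P △ Q| = |P| + |Q| − 2·|P∩Q| = 8 + 40 − 16 = 32.00.

32.00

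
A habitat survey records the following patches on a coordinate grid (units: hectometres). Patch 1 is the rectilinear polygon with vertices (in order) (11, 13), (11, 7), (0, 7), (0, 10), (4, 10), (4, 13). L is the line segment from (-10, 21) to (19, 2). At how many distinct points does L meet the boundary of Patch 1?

The segment meets the boundary at (11,7.241), (4,11.828).

2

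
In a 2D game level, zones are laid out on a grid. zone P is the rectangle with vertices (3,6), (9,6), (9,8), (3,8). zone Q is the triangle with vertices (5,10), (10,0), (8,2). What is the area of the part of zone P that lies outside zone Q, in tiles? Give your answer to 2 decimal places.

11.25

|zone P| = 12, |zone P∩zone Q| = 0.75.
|zone P ∖ zone Q| = |zone P| − |zone P∩zone Q| = 12 − 0.75 = 11.25.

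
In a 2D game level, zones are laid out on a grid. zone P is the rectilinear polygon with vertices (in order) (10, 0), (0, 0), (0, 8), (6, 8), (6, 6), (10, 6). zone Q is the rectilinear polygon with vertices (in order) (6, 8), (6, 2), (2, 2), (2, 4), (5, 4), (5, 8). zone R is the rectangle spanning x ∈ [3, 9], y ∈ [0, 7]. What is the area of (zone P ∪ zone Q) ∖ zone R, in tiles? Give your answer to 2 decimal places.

|zone P ∪ zone Q| = 72.
|(zone P ∪ zone Q) ∩ zone R| = 39.
|(zone P ∪ zone Q) ∖ zone R| = 72 − 39 = 33.00.

33.00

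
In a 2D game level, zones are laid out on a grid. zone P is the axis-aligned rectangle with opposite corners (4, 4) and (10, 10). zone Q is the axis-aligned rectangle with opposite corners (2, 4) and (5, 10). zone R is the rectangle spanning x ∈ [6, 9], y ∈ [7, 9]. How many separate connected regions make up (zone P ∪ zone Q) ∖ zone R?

(zone P ∪ zone Q) ∖ zone R is a single connected region.

1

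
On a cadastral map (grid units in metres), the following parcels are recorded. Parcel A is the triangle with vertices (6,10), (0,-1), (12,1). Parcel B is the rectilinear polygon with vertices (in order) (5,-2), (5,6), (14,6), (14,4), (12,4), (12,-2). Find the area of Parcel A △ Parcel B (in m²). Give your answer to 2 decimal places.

58.50

|Parcel A| = 60, |Parcel B| = 60, |Parcel A∩Parcel B| = 30.75.
|Parcel A △ Parcel B| = |Parcel A| + |Parcel B| − 2·|Parcel A∩Parcel B| = 60 + 60 − 61.5 = 58.50.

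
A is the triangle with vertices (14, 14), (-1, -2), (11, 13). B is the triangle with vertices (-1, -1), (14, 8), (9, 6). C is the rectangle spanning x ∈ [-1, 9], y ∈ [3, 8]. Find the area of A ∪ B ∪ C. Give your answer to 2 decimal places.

By inclusion–exclusion:
Individual areas: |A| = 16.5, |B| = 7.5, |C| = 50.
|A∩B| = 0.1523.
|A∩C| = 5.1562.
|B∩C| = 3.0952.
|A∩B∩C| = 0.
|A ∪ B ∪ C| = 74 − 8.4038 + 0 = 65.60.

65.60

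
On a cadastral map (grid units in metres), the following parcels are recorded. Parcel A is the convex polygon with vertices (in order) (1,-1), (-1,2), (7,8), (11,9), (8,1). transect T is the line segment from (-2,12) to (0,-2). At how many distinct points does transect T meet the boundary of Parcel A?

2

The segment meets the boundary at (-0.455,1.182), (-0.613,2.29).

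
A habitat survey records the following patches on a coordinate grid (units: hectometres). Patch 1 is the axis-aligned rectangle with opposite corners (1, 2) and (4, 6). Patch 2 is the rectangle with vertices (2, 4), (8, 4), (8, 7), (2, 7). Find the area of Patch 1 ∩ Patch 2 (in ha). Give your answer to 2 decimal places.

|Patch 1∩Patch 2|: x∈[2,4], y∈[4,6] → 2·2 = 4.

4.00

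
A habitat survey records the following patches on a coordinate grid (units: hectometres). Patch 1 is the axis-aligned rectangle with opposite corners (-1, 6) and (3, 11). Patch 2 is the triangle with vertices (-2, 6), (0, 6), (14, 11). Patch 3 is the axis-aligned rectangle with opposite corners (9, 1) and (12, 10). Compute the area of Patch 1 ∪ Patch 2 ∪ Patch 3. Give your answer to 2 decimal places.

49.50

By inclusion–exclusion:
Individual areas: |Patch 1| = 20, |Patch 2| = 5, |Patch 3| = 27.
|Patch 1∩Patch 2| = 2.1429.
|Patch 1∩Patch 3| = 0 (no overlap).
|Patch 2∩Patch 3| = 0.358.
|Patch 1∩Patch 2∩Patch 3| = 0.
|Patch 1 ∪ Patch 2 ∪ Patch 3| = 52 − 2.5009 + 0 = 49.50.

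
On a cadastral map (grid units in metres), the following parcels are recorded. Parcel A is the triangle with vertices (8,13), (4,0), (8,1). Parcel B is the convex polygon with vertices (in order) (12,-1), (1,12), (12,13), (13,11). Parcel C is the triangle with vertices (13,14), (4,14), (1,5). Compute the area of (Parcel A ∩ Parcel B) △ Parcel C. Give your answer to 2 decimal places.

|Parcel A ∩ Parcel B| = 9.6798.
|(Parcel A ∩ Parcel B) ∩ Parcel C| = 1.4916.
|(Parcel A ∩ Parcel B) △ Parcel C| = 9.6798 + 40.5 − 2.9831 = 47.20.

47.20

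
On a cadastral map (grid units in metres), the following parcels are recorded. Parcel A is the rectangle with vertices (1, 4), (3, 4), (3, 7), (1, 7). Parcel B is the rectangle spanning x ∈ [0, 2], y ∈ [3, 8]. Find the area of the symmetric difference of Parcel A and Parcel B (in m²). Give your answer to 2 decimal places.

|Parcel A∩Parcel B|: x∈[1,2], y∈[4,7] → 1·3 = 3.
|Parcel A △ Parcel B| = |Parcel A| + |Parcel B| − 2·|Parcel A∩Parcel B| = 6 + 10 − 6 = 10.00.

10.00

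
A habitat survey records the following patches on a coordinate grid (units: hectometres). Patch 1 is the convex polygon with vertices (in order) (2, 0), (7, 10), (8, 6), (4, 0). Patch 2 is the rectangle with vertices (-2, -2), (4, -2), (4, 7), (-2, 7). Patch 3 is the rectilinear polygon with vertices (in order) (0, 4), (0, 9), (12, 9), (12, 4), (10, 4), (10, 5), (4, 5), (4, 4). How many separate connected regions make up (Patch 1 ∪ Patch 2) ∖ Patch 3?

2

(Patch 1 ∪ Patch 2) ∖ Patch 3 splits into 2 disjoint pieces (area 0.375, area 50.0833).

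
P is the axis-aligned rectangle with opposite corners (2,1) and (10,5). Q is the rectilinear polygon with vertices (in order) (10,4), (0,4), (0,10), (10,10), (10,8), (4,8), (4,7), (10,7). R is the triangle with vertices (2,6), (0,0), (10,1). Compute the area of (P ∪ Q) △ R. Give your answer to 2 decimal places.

|P ∪ Q| = 78.
|(P ∪ Q) ∩ R| = 20.6667.
|(P ∪ Q) △ R| = 78 + 29 − 41.3333 = 65.67.

65.67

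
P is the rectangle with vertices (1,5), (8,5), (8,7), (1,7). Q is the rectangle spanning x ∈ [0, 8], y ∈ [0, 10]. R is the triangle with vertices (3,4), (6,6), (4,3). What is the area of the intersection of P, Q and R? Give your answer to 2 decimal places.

0.42

The intersection is the polygon with vertices (4.5,5), (6,6), (5.333,5).
By the shoelace formula its area is 0.42.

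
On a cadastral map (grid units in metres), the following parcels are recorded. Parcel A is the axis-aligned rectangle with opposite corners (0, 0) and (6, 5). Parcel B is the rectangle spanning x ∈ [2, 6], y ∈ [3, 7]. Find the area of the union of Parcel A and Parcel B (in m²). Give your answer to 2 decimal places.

38.00

By inclusion–exclusion:
Individual areas: |Parcel A| = 30, |Parcel B| = 16.
|Parcel A∩Parcel B|: x∈[2,6], y∈[3,5] → 4·2 = 8.
|Parcel A ∪ Parcel B| = 46 − 8 = 38.00.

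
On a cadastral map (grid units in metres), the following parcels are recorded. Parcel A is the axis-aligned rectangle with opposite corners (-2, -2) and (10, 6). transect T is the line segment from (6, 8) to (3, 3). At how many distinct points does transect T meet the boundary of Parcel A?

The segment meets the boundary at (4.8,6).

1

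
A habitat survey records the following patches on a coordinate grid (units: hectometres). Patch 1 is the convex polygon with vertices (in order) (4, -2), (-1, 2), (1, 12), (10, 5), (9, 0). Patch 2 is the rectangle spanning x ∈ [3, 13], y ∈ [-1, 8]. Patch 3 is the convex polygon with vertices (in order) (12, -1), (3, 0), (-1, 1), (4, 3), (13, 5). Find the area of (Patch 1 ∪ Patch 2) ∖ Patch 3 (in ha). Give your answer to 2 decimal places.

84.53

|Patch 1 ∪ Patch 2| = 130.5357.
|(Patch 1 ∪ Patch 2) ∩ Patch 3| = 46.0076.
|(Patch 1 ∪ Patch 2) ∖ Patch 3| = 130.5357 − 46.0076 = 84.53.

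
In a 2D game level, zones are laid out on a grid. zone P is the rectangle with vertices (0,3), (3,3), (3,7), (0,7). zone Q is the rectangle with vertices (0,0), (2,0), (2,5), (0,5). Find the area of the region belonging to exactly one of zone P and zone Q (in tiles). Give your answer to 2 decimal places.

14.00

|zone P∩zone Q|: x∈[0,2], y∈[3,5] → 2·2 = 4.
|zone P △ zone Q| = |zone P| + |zone Q| − 2·|zone P∩zone Q| = 12 + 10 − 8 = 14.00.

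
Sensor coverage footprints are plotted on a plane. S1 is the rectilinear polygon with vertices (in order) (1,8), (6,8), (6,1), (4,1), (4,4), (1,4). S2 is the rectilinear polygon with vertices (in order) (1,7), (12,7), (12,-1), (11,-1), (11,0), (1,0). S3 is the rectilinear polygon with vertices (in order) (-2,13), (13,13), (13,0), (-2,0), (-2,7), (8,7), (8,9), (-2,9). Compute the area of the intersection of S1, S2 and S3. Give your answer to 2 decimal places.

21.00

The intersection is the polygon with vertices (4,1), (4,4), (1,4), (1,7), (6,7), (6,1).
By the shoelace formula its area is 21.00.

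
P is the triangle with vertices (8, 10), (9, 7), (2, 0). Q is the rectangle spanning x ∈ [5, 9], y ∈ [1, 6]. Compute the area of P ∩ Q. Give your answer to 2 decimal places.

The intersection is the polygon with vertices (5,3), (5,5), (5.6,6), (8,6).
By the shoelace formula its area is 4.20.

4.20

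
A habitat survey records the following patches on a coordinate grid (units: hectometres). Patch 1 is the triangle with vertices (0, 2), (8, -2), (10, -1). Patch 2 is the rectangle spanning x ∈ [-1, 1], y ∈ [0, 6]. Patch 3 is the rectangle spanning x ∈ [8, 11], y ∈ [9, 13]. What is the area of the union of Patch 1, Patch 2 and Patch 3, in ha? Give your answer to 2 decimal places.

31.90

By inclusion–exclusion:
Individual areas: |Patch 1| = 8, |Patch 2| = 12, |Patch 3| = 12.
|Patch 1∩Patch 2| = 0.1.
|Patch 1∩Patch 3| = 0.
|Patch 2∩Patch 3| = 0 (no overlap).
|Patch 1∩Patch 2∩Patch 3| = 0.
|Patch 1 ∪ Patch 2 ∪ Patch 3| = 32 − 0.1 + 0 = 31.90.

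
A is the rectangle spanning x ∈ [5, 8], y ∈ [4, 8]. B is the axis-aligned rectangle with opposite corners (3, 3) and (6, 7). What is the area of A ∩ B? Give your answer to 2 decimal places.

|A∩B|: x∈[5,6], y∈[4,7] → 1·3 = 3.

3.00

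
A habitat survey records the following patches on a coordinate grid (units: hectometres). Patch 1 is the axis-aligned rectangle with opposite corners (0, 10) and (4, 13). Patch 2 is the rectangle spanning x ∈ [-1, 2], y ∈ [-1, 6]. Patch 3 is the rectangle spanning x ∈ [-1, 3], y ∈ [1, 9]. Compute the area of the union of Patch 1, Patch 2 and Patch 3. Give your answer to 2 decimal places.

By inclusion–exclusion:
Individual areas: |Patch 1| = 12, |Patch 2| = 21, |Patch 3| = 32.
|Patch 1∩Patch 2| = 0 (no overlap).
|Patch 1∩Patch 3| = 0 (no overlap).
|Patch 2∩Patch 3|: x∈[-1,2], y∈[1,6] → 3·5 = 15.
|Patch 1∩Patch 2∩Patch 3| = 0.
|Patch 1 ∪ Patch 2 ∪ Patch 3| = 65 − 15 + 0 = 50.00.

50.00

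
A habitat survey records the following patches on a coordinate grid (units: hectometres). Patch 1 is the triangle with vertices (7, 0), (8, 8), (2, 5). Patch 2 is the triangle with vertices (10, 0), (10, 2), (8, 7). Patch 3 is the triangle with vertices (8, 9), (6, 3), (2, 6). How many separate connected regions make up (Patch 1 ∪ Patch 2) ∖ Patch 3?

2

(Patch 1 ∪ Patch 2) ∖ Patch 3 splits into 2 disjoint pieces (area 12.9, area 2).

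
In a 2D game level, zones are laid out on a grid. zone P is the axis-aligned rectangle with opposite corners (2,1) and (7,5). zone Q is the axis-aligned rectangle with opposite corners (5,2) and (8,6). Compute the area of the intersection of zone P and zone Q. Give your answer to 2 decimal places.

|zone P∩zone Q|: x∈[5,7], y∈[2,5] → 2·3 = 6.

6.00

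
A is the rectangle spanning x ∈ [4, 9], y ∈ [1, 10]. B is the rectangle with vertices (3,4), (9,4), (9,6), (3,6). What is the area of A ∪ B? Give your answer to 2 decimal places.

47.00

By inclusion–exclusion:
Individual areas: |A| = 45, |B| = 12.
|A∩B|: x∈[4,9], y∈[4,6] → 5·2 = 10.
|A ∪ B| = 57 − 10 = 47.00.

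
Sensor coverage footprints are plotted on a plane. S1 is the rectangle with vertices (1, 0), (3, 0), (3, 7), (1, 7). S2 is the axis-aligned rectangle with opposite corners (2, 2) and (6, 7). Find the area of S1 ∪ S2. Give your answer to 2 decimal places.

By inclusion–exclusion:
Individual areas: |S1| = 14, |S2| = 20.
|S1∩S2|: x∈[2,3], y∈[2,7] → 1·5 = 5.
|S1 ∪ S2| = 34 − 5 = 29.00.

29.00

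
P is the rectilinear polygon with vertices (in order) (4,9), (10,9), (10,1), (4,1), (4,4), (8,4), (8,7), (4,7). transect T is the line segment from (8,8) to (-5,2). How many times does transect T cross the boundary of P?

The segment meets the boundary at (5.833,7).

1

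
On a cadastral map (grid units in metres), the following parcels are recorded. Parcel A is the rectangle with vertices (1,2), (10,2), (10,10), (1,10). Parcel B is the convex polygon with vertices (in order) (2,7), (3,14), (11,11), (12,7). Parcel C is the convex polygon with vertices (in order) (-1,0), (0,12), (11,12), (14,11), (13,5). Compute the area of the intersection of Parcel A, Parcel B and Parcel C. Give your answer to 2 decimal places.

The intersection is the polygon with vertices (10,7), (2,7), (2.429,10), (10,10).
By the shoelace formula its area is 23.36.

23.36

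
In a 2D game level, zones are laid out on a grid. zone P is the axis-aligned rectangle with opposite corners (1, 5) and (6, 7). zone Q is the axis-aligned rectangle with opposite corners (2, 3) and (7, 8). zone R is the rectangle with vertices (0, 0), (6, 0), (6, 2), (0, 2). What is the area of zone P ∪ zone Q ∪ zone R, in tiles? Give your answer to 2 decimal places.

39.00

By inclusion–exclusion:
Individual areas: |zone P| = 10, |zone Q| = 25, |zone R| = 12.
|zone P∩zone Q|: x∈[2,6], y∈[5,7] → 4·2 = 8.
|zone P∩zone R| = 0 (no overlap).
|zone Q∩zone R| = 0 (no overlap).
|zone P∩zone Q∩zone R| = 0.
|zone P ∪ zone Q ∪ zone R| = 47 − 8 + 0 = 39.00.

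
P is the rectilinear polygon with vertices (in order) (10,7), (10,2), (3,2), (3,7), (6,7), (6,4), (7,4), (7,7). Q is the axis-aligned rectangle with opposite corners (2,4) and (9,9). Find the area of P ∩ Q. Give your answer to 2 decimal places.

15.00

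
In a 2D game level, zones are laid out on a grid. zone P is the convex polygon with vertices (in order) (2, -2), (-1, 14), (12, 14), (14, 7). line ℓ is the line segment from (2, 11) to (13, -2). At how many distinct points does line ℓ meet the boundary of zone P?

The segment meets the boundary at (8.729,3.047).

1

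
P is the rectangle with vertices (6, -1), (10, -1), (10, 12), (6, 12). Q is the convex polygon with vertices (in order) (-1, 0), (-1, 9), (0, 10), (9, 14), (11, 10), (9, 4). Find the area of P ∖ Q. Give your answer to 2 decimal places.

19.70

|P| = 52, |P∩Q| = 32.3.
|P ∖ Q| = |P| − |P∩Q| = 52 − 32.3 = 19.70.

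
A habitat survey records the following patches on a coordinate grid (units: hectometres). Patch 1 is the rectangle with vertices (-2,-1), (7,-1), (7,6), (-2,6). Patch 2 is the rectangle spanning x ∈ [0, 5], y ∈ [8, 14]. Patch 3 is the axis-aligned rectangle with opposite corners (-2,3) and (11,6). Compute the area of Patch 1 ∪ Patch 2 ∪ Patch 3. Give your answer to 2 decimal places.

By inclusion–exclusion:
Individual areas: |Patch 1| = 63, |Patch 2| = 30, |Patch 3| = 39.
|Patch 1∩Patch 2| = 0 (no overlap).
|Patch 1∩Patch 3|: x∈[-2,7], y∈[3,6] → 9·3 = 27.
|Patch 2∩Patch 3| = 0 (no overlap).
|Patch 1∩Patch 2∩Patch 3| = 0.
|Patch 1 ∪ Patch 2 ∪ Patch 3| = 132 − 27 + 0 = 105.00.

105.00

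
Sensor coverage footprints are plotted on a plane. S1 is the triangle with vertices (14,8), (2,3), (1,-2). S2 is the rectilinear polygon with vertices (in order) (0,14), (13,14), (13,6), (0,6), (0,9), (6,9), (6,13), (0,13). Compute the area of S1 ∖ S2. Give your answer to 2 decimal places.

25.48

|S1| = 27.5, |S1∩S2| = 2.0237.
|S1 ∖ S2| = |S1| − |S1∩S2| = 27.5 − 2.0237 = 25.48.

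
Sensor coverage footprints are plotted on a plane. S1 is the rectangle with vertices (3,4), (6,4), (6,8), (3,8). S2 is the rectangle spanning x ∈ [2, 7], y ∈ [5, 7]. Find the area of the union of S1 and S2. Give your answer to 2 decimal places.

16.00

By inclusion–exclusion:
Individual areas: |S1| = 12, |S2| = 10.
|S1∩S2|: x∈[3,6], y∈[5,7] → 3·2 = 6.
|S1 ∪ S2| = 22 − 6 = 16.00.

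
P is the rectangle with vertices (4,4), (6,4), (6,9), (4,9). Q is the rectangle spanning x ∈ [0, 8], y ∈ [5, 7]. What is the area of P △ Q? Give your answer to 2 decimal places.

|P∩Q|: x∈[4,6], y∈[5,7] → 2·2 = 4.
|P △ Q| = |P| + |Q| − 2·|P∩Q| = 10 + 16 − 8 = 18.00.

18.00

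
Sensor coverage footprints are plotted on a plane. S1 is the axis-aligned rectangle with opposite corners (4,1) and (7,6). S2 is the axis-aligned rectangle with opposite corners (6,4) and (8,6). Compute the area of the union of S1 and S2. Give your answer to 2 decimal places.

17.00

By inclusion–exclusion:
Individual areas: |S1| = 15, |S2| = 4.
|S1∩S2|: x∈[6,7], y∈[4,6] → 1·2 = 2.
|S1 ∪ S2| = 19 − 2 = 17.00.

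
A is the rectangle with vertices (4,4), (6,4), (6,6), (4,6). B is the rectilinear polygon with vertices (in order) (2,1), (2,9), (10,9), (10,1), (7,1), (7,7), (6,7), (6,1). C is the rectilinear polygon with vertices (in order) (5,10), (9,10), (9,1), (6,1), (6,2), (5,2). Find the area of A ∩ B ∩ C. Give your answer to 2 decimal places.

The intersection is the polygon with vertices (5,4), (5,6), (6,6), (6,4).
By the shoelace formula its area is 2.00.

2.00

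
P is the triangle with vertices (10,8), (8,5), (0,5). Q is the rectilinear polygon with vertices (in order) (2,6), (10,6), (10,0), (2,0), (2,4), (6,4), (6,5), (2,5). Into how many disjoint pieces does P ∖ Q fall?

P ∖ Q splits into 2 disjoint pieces (area 5.3333, area 0.6).

2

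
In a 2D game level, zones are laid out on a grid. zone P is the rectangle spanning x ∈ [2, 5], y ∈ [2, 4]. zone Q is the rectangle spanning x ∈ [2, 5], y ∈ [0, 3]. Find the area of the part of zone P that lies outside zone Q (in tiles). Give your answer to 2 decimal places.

|zone P∩zone Q|: x∈[2,5], y∈[2,3] → 3·1 = 3.
|zone P| = 6.
|zone P ∖ zone Q| = |zone P| − |zone P∩zone Q| = 6 − 3 = 3.00.

3.00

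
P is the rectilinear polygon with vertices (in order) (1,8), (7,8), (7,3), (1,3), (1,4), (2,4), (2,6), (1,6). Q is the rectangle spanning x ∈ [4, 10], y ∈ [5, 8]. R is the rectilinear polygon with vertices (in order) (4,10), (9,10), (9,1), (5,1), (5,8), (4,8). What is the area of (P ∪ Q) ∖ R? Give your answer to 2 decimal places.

21.00

|P ∪ Q| = 37.
|(P ∪ Q) ∩ R| = 16.
|(P ∪ Q) ∖ R| = 37 − 16 = 21.00.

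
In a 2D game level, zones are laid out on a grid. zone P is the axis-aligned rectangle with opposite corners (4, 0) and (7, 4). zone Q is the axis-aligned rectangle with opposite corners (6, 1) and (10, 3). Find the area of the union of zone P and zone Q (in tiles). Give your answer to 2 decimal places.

18.00

By inclusion–exclusion:
Individual areas: |zone P| = 12, |zone Q| = 8.
|zone P∩zone Q|: x∈[6,7], y∈[1,3] → 1·2 = 2.
|zone P ∪ zone Q| = 20 − 2 = 18.00.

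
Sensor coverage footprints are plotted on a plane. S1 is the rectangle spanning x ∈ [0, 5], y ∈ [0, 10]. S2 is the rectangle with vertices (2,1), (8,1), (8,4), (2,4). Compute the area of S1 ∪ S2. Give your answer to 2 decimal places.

59.00

By inclusion–exclusion:
Individual areas: |S1| = 50, |S2| = 18.
|S1∩S2|: x∈[2,5], y∈[1,4] → 3·3 = 9.
|S1 ∪ S2| = 68 − 9 = 59.00.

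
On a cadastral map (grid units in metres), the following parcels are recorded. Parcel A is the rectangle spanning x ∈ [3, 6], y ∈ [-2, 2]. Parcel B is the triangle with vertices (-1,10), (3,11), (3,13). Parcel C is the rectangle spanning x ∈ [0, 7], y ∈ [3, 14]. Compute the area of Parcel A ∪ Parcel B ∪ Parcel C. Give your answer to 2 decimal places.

By inclusion–exclusion:
Individual areas: |Parcel A| = 12, |Parcel B| = 4, |Parcel C| = 77.
|Parcel A∩Parcel B| = 0.
|Parcel A∩Parcel C| = 0 (no overlap).
|Parcel B∩Parcel C| = 3.75.
|Parcel A∩Parcel B∩Parcel C| = 0.
|Parcel A ∪ Parcel B ∪ Parcel C| = 93 − 3.75 + 0 = 89.25.

89.25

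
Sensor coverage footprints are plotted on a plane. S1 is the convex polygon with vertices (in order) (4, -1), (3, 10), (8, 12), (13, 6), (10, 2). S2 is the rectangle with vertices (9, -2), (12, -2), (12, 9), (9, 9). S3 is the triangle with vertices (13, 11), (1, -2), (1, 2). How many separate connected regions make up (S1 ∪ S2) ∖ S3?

2

(S1 ∪ S2) ∖ S3 splits into 2 disjoint pieces (area 32.1124, area 50.505).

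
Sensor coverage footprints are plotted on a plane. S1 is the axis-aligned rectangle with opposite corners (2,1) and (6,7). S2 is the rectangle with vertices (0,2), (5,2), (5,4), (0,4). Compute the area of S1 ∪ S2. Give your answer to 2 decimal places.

By inclusion–exclusion:
Individual areas: |S1| = 24, |S2| = 10.
|S1∩S2|: x∈[2,5], y∈[2,4] → 3·2 = 6.
|S1 ∪ S2| = 34 − 6 = 28.00.

28.00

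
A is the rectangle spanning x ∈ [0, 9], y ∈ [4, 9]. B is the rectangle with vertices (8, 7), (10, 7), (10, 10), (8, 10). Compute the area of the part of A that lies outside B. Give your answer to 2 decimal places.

|A∩B|: x∈[8,9], y∈[7,9] → 1·2 = 2.
|A| = 45.
|A ∖ B| = |A| − |A∩B| = 45 − 2 = 43.00.

43.00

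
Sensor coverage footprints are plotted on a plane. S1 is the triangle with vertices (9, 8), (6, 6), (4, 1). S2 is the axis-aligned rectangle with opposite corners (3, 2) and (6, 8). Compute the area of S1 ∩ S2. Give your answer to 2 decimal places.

2.04

The intersection is the polygon with vertices (6,6), (6,3.8), (4.714,2), (4.4,2).
By the shoelace formula its area is 2.04.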